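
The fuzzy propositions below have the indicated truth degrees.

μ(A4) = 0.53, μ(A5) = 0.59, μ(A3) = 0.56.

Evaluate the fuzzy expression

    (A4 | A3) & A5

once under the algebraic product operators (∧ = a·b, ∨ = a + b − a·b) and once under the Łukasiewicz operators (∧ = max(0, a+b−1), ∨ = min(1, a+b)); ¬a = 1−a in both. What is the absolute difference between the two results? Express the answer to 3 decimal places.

Under algebraic product:
  A4 | A3 = a + b − a·b on (0.5300, 0.5600) = 0.7932
  (A4 | A3) & A5 = a·b on (0.7932, 0.5900) = 0.4680
  → value = 0.4680
Under Łukasiewicz:
  A4 | A3 = min(1, a+b) on (0.53, 0.56) = 1.00
  (A4 | A3) & A5 = max(0, a+b−1) on (1.00, 0.59) = 0.59
  → value = 0.5900
|0.4680 − 0.5900| = 0.122

0.122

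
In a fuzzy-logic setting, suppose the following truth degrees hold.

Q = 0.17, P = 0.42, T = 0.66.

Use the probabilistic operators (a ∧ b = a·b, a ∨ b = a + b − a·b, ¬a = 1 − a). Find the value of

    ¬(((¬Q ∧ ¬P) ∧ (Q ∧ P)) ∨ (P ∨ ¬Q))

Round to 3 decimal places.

0.095

¬Q = 1 − 0.1700 = 0.8300
¬P = 1 − 0.4200 = 0.5800
¬Q ∧ ¬P = a·b on (0.8300, 0.5800) = 0.4814
Q ∧ P = a·b on (0.1700, 0.4200) = 0.0714
(¬Q ∧ ¬P) ∧ (Q ∧ P) = a·b on (0.4814, 0.0714) = 0.0344
¬Q = 1 − 0.1700 = 0.8300
P ∨ ¬Q = a + b − a·b on (0.4200, 0.8300) = 0.9014
((¬Q ∧ ¬P) ∧ (Q ∧ P)) ∨ (P ∨ ¬Q) = a + b − a·b on (0.0344, 0.9014) = 0.9048
¬(((¬Q ∧ ¬P) ∧ (Q ∧ P)) ∨ (P ∨ ¬Q)) = 1 − 0.9048 = 0.0952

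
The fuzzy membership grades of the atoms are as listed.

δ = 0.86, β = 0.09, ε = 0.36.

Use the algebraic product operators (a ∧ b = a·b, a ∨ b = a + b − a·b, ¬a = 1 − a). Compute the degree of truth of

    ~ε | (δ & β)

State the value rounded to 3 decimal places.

~ε = 1 − 0.3600 = 0.6400
δ & β = a·b on (0.8600, 0.0900) = 0.0774
~ε | (δ & β) = a + b − a·b on (0.6400, 0.0774) = 0.6679

0.668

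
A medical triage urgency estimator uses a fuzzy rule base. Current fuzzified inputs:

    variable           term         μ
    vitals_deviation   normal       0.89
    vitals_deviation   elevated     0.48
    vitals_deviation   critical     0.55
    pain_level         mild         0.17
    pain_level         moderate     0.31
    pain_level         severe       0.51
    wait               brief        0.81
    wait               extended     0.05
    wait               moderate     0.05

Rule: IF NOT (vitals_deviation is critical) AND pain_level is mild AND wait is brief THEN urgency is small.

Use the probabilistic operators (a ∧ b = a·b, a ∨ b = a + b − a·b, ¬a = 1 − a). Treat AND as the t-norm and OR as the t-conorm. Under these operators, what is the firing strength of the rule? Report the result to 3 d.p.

0.062

firing strength: ¬critical=1−0.55=0.45, mild=0.17, brief=0.81; AND[a·b] → w = 0.0620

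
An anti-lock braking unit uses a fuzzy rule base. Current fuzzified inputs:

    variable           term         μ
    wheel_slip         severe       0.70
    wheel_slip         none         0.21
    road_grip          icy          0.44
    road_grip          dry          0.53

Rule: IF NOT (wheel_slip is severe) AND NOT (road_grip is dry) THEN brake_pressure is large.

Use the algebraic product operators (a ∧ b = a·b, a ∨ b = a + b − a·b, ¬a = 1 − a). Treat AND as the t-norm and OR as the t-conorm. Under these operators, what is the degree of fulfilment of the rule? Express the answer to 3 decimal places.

0.141

firing strength: ¬severe=1−0.70=0.30, ¬dry=1−0.53=0.47; AND[a·b] → w = 0.1410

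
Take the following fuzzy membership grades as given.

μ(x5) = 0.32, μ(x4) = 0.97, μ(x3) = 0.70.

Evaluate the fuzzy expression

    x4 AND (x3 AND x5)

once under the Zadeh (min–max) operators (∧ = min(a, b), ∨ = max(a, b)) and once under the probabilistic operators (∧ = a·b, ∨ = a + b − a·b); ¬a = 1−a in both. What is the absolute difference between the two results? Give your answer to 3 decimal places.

Under Zadeh (min–max):
  x3 AND x5 = min(a, b) on (0.70, 0.32) = 0.32
  x4 AND (x3 AND x5) = min(a, b) on (0.97, 0.32) = 0.32
  → value = 0.3200
Under probabilistic:
  x3 AND x5 = a·b on (0.7000, 0.3200) = 0.2240
  x4 AND (x3 AND x5) = a·b on (0.9700, 0.2240) = 0.2173
  → value = 0.2173
|0.3200 − 0.2173| = 0.103

0.103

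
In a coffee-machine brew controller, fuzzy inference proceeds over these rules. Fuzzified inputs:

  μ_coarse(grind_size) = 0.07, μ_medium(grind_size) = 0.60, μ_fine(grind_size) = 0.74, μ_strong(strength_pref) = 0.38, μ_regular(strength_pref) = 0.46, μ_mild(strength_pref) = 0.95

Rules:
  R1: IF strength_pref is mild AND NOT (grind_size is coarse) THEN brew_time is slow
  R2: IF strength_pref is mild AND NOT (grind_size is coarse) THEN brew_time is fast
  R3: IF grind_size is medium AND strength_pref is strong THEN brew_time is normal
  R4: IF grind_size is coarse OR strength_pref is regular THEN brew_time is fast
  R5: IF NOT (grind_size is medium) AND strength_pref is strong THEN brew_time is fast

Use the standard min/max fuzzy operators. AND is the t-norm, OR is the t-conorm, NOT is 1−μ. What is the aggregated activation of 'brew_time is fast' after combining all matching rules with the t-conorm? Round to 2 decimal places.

R1: mild=0.95, ¬coarse=1−0.07=0.93; AND[min(a, b)] → w = 0.93
R2: mild=0.95, ¬coarse=1−0.07=0.93; AND[min(a, b)] → w = 0.93
R3: medium=0.60, strong=0.38; AND[min(a, b)] → w = 0.38
R4: coarse=0.07, regular=0.46; OR[max(a, b)] → w = 0.46
R5: ¬medium=1−0.60=0.40, strong=0.38; AND[min(a, b)] → w = 0.38
Rules with consequent 'fast': {R2, R4, R5} → strengths 0.93, 0.46, 0.38
Aggregate via t-conorm [max(a, b)]: 0.93

0.93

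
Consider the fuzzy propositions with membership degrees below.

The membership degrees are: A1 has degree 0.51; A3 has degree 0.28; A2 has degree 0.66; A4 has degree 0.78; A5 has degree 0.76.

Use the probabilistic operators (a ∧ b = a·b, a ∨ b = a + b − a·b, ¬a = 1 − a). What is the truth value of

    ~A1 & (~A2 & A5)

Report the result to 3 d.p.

~A1 = 1 − 0.5100 = 0.4900
~A2 = 1 − 0.6600 = 0.3400
~A2 & A5 = a·b on (0.3400, 0.7600) = 0.2584
~A1 & (~A2 & A5) = a·b on (0.4900, 0.2584) = 0.1266

0.127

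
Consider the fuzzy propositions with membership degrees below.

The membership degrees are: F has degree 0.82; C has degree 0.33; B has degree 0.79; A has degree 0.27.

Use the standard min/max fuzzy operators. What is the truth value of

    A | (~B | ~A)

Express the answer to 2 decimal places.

0.73

~B = 1 − 0.79 = 0.21
~A = 1 − 0.27 = 0.73
~B | ~A = max(a, b) on (0.21, 0.73) = 0.73
A | (~B | ~A) = max(a, b) on (0.27, 0.73) = 0.73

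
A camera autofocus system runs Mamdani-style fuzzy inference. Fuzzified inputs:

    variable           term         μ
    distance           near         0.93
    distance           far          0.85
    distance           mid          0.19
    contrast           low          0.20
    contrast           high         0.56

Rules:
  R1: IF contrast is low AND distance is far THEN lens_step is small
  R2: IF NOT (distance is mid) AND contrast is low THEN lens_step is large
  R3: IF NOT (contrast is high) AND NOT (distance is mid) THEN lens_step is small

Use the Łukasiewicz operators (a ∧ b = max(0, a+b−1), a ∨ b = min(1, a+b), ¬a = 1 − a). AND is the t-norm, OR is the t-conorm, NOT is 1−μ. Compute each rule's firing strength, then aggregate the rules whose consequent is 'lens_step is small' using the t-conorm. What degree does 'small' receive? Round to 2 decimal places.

R1: low=0.20, far=0.85; AND[max(0, a+b−1)] → w = 0.05
R2: ¬mid=1−0.19=0.81, low=0.20; AND[max(0, a+b−1)] → w = 0.01
R3: ¬high=1−0.56=0.44, ¬mid=1−0.19=0.81; AND[max(0, a+b−1)] → w = 0.25
Rules with consequent 'small': {R1, R3} → strengths 0.05, 0.25
Aggregate via t-conorm [min(1, a+b)]: 0.30

0.30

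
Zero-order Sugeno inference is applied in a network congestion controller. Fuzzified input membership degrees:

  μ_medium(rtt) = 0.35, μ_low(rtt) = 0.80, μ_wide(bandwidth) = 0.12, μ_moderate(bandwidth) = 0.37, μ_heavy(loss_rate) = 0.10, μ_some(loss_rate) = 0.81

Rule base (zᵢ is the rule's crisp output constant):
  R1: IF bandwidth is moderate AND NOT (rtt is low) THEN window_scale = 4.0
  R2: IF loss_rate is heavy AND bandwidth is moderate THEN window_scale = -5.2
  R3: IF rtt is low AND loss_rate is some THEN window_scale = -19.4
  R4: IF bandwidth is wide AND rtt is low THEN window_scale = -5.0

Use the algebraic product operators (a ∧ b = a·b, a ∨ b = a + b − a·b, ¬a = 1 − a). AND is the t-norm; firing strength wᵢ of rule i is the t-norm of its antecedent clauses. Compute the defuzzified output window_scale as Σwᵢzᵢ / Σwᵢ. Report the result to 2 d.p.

R1 (z=4.0): moderate=0.37, ¬low=1−0.80=0.20; AND[a·b] → w = 0.0740
R2 (z=-5.2): heavy=0.10, moderate=0.37; AND[a·b] → w = 0.0370
R3 (z=-19.4): low=0.80, some=0.81; AND[a·b] → w = 0.6480
R4 (z=-5.0): wide=0.12, low=0.80; AND[a·b] → w = 0.0960
Weighted average = (0.0740·4.0 + 0.0370·-5.2 + 0.6480·-19.4 + 0.0960·-5.0) / (0.0740 + 0.0370 + 0.6480 + 0.0960)
  = -12.9476 / 0.8550 = -15.14

-15.14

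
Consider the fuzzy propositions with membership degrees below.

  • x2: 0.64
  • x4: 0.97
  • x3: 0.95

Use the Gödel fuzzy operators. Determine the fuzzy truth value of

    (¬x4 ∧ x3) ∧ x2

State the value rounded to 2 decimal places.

¬x4 = 1 − 0.97 = 0.03
¬x4 ∧ x3 = min(a, b) on (0.03, 0.95) = 0.03
(¬x4 ∧ x3) ∧ x2 = min(a, b) on (0.03, 0.64) = 0.03

0.03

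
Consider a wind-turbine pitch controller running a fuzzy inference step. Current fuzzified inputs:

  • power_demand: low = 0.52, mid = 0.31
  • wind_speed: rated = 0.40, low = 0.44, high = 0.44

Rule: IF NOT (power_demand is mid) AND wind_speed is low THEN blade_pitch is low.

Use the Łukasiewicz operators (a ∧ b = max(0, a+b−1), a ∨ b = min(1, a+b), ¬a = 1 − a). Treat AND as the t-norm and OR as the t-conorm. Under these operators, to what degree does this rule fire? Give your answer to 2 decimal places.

firing strength: ¬mid=1−0.31=0.69, low=0.44; AND[max(0, a+b−1)] → w = 0.13

0.13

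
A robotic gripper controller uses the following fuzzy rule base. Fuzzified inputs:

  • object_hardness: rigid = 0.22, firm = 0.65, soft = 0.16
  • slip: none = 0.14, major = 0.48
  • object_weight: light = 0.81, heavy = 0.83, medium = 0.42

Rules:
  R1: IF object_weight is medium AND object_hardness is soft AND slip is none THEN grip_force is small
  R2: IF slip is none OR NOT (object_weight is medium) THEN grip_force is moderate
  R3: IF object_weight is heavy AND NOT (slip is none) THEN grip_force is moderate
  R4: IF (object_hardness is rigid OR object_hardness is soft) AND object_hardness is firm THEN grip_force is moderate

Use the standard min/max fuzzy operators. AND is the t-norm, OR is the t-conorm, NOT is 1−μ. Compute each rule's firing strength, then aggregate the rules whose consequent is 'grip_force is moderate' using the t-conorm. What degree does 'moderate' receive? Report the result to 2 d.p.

0.83

R1: medium=0.42, soft=0.16, none=0.14; AND[min(a, b)] → w = 0.14
R2: none=0.14, ¬medium=1−0.42=0.58; OR[max(a, b)] → w = 0.58
R3: heavy=0.83, ¬none=1−0.14=0.86; AND[min(a, b)] → w = 0.83
R4: (rigid=0.22 OR soft=0.16) = 0.22; AND[min(a, b)] with firm=0.65 → w = 0.22
Rules with consequent 'moderate': {R2, R3, R4} → strengths 0.58, 0.83, 0.22
Aggregate via t-conorm [max(a, b)]: 0.83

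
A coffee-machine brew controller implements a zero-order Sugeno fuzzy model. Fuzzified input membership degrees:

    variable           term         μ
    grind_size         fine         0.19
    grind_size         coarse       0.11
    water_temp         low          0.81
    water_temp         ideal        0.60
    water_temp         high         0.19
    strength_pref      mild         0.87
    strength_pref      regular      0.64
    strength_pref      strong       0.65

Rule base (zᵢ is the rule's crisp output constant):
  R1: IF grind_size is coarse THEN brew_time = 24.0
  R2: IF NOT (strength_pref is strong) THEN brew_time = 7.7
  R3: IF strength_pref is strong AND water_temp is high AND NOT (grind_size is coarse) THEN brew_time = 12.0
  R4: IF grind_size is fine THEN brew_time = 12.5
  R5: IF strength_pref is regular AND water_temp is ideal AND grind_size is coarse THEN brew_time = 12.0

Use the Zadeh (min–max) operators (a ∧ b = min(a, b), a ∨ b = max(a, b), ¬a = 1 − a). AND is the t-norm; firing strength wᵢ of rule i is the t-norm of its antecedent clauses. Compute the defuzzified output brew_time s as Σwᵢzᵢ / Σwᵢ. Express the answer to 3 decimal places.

R1 (z=24.0): coarse=0.11 → w = 0.11
R2 (z=7.7): ¬strong=1−0.65=0.35 → w = 0.35
R3 (z=12.0): strong=0.65, high=0.19, ¬coarse=1−0.11=0.89; AND[min(a, b)] → w = 0.19
R4 (z=12.5): fine=0.19 → w = 0.19
R5 (z=12.0): regular=0.64, ideal=0.60, coarse=0.11; AND[min(a, b)] → w = 0.11
Weighted average = (0.11·24.0 + 0.35·7.7 + 0.19·12.0 + 0.19·12.5 + 0.11·12.0) / (0.11 + 0.35 + 0.19 + 0.19 + 0.11)
  = 11.3100 / 0.9500 = 11.905

11.905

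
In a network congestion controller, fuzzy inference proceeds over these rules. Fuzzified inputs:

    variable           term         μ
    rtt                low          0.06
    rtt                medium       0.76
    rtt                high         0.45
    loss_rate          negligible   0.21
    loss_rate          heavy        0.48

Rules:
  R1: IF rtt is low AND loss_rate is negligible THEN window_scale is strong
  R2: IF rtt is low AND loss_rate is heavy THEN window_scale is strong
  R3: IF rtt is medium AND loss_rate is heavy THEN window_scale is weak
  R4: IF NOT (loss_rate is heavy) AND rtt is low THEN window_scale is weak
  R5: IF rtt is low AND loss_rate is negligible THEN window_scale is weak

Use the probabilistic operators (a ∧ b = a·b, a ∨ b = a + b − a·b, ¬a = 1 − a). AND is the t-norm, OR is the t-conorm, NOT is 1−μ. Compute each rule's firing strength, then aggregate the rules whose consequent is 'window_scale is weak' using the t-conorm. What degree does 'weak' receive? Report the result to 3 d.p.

0.392

R1: low=0.06, negligible=0.21; AND[a·b] → w = 0.0126
R2: low=0.06, heavy=0.48; AND[a·b] → w = 0.0288
R3: medium=0.76, heavy=0.48; AND[a·b] → w = 0.3648
R4: ¬heavy=1−0.48=0.52, low=0.06; AND[a·b] → w = 0.0312
R5: low=0.06, negligible=0.21; AND[a·b] → w = 0.0126
Rules with consequent 'weak': {R3, R4, R5} → strengths 0.3648, 0.0312, 0.0126
Aggregate via t-conorm [a + b − a·b]: 0.3924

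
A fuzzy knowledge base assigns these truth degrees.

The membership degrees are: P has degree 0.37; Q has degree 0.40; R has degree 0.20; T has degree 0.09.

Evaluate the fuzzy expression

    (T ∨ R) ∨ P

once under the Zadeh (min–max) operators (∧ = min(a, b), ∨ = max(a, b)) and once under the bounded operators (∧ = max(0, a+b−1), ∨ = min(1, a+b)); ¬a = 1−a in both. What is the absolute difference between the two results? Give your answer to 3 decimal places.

Under Zadeh (min–max):
  T ∨ R = max(a, b) on (0.09, 0.20) = 0.20
  (T ∨ R) ∨ P = max(a, b) on (0.20, 0.37) = 0.37
  → value = 0.3700
Under bounded:
  T ∨ R = min(1, a+b) on (0.09, 0.20) = 0.29
  (T ∨ R) ∨ P = min(1, a+b) on (0.29, 0.37) = 0.66
  → value = 0.6600
|0.3700 − 0.6600| = 0.290

0.290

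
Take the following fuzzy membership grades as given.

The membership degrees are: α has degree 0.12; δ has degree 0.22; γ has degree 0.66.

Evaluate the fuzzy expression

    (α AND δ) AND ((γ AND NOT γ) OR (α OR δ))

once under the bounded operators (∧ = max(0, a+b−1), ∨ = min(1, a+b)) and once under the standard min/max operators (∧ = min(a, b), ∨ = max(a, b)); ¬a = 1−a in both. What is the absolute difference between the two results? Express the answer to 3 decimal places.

Under bounded:
  α AND δ = max(0, a+b−1) on (0.12, 0.22) = 0.00
  NOT γ = 1 − 0.66 = 0.34
  γ AND NOT γ = max(0, a+b−1) on (0.66, 0.34) = 0.00
  α OR δ = min(1, a+b) on (0.12, 0.22) = 0.34
  (γ AND NOT γ) OR (α OR δ) = min(1, a+b) on (0.00, 0.34) = 0.34
  (α AND δ) AND ((γ AND NOT γ) OR (α OR δ)) = max(0, a+b−1) on (0.00, 0.34) = 0.00
  → value = 0.0000
Under standard min/max:
  α AND δ = min(a, b) on (0.12, 0.22) = 0.12
  NOT γ = 1 − 0.66 = 0.34
  γ AND NOT γ = min(a, b) on (0.66, 0.34) = 0.34
  α OR δ = max(a, b) on (0.12, 0.22) = 0.22
  (γ AND NOT γ) OR (α OR δ) = max(a, b) on (0.34, 0.22) = 0.34
  (α AND δ) AND ((γ AND NOT γ) OR (α OR δ)) = min(a, b) on (0.12, 0.34) = 0.12
  → value = 0.1200
|0.0000 − 0.1200| = 0.120

0.120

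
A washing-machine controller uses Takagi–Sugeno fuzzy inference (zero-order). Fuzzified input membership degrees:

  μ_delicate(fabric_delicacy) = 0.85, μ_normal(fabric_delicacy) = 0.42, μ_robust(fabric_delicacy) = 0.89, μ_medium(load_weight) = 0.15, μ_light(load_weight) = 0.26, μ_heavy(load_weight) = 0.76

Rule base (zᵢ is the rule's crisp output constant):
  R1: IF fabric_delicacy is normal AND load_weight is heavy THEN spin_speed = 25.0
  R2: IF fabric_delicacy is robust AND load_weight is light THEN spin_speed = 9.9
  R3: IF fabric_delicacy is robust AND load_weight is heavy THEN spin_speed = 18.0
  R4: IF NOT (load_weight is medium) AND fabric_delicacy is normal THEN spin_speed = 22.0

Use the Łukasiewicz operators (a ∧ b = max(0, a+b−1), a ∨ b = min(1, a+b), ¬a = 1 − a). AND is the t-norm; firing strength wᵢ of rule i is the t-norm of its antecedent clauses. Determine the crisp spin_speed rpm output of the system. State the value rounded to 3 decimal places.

18.900

R1 (z=25.0): normal=0.42, heavy=0.76; AND[max(0, a+b−1)] → w = 0.18
R2 (z=9.9): robust=0.89, light=0.26; AND[max(0, a+b−1)] → w = 0.15
R3 (z=18.0): robust=0.89, heavy=0.76; AND[max(0, a+b−1)] → w = 0.65
R4 (z=22.0): ¬medium=1−0.15=0.85, normal=0.42; AND[max(0, a+b−1)] → w = 0.27
Weighted average = (0.18·25.0 + 0.15·9.9 + 0.65·18.0 + 0.27·22.0) / (0.18 + 0.15 + 0.65 + 0.27)
  = 23.6250 / 1.2500 = 18.900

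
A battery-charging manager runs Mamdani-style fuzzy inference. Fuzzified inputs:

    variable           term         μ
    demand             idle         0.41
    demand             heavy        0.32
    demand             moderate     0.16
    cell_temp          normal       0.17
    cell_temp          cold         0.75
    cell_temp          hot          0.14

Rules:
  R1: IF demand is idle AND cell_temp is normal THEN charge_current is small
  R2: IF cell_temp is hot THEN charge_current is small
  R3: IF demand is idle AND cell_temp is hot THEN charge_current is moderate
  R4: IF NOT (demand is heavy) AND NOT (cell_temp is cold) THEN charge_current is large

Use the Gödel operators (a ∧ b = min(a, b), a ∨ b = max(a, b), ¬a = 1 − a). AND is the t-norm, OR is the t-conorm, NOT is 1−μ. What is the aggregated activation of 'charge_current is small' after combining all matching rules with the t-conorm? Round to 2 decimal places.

0.17

R1: idle=0.41, normal=0.17; AND[min(a, b)] → w = 0.17
R2: hot=0.14 → w = 0.14
R3: idle=0.41, hot=0.14; AND[min(a, b)] → w = 0.14
R4: ¬heavy=1−0.32=0.68, ¬cold=1−0.75=0.25; AND[min(a, b)] → w = 0.25
Rules with consequent 'small': {R1, R2} → strengths 0.17, 0.14
Aggregate via t-conorm [max(a, b)]: 0.17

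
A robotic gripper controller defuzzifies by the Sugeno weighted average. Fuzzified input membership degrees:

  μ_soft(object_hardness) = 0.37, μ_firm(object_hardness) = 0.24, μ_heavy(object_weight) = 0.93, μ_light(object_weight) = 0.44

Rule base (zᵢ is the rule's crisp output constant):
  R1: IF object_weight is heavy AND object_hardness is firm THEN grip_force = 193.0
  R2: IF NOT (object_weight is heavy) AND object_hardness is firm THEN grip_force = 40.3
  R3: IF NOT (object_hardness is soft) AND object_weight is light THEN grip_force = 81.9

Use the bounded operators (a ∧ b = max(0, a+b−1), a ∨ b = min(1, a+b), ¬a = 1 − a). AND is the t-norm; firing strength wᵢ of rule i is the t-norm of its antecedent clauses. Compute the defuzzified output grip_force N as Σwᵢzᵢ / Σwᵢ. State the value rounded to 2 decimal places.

R1 (z=193.0): heavy=0.93, firm=0.24; AND[max(0, a+b−1)] → w = 0.17
R2 (z=40.3): ¬heavy=1−0.93=0.07, firm=0.24; AND[max(0, a+b−1)] → w = 0.00
R3 (z=81.9): ¬soft=1−0.37=0.63, light=0.44; AND[max(0, a+b−1)] → w = 0.07
Weighted average = (0.17·193.0 + 0.00·40.3 + 0.07·81.9) / (0.17 + 0.00 + 0.07)
  = 38.5430 / 0.2400 = 160.60

160.60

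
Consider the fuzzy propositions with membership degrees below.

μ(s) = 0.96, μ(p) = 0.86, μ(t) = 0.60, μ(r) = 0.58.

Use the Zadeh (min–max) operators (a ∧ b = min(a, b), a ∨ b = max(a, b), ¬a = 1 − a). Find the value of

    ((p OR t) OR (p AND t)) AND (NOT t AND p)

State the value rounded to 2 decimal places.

0.40

p OR t = max(a, b) on (0.86, 0.60) = 0.86
p AND t = min(a, b) on (0.86, 0.60) = 0.60
(p OR t) OR (p AND t) = max(a, b) on (0.86, 0.60) = 0.86
NOT t = 1 − 0.60 = 0.40
NOT t AND p = min(a, b) on (0.40, 0.86) = 0.40
((p OR t) OR (p AND t)) AND (NOT t AND p) = min(a, b) on (0.86, 0.40) = 0.40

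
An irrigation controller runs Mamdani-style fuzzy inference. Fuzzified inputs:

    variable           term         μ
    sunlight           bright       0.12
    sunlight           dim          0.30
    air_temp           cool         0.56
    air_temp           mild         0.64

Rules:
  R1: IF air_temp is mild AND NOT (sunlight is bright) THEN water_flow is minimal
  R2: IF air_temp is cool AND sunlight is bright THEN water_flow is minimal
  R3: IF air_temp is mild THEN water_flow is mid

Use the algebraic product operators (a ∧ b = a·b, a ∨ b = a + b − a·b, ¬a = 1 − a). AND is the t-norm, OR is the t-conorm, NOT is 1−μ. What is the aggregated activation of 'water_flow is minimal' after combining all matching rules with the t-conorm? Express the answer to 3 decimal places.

0.593

R1: mild=0.64, ¬bright=1−0.12=0.88; AND[a·b] → w = 0.5632
R2: cool=0.56, bright=0.12; AND[a·b] → w = 0.0672
R3: mild=0.64 → w = 0.6400
Rules with consequent 'minimal': {R1, R2} → strengths 0.5632, 0.0672
Aggregate via t-conorm [a + b − a·b]: 0.5926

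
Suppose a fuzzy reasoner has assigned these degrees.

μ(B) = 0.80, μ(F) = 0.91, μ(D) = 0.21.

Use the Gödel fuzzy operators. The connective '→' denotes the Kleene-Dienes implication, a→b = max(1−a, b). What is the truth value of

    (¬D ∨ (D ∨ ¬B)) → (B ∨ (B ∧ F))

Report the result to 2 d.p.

0.80

¬D = 1 − 0.21 = 0.79
¬B = 1 − 0.80 = 0.20
D ∨ ¬B = max(a, b) on (0.21, 0.20) = 0.21
¬D ∨ (D ∨ ¬B) = max(a, b) on (0.79, 0.21) = 0.79
B ∧ F = min(a, b) on (0.80, 0.91) = 0.80
B ∨ (B ∧ F) = max(a, b) on (0.80, 0.80) = 0.80
(¬D ∨ (D ∨ ¬B)) → (B ∨ (B ∧ F))  [Kleene-Dienes: max(1−a, b)] with a=0.79, b=0.80 → 0.80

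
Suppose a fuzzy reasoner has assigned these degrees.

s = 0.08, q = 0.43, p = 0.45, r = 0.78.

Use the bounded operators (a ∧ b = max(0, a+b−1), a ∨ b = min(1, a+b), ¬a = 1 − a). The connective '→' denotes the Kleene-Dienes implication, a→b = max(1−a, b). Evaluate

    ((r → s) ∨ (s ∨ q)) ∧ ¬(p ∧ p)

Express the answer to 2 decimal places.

0.73

r → s  [Kleene-Dienes: max(1−a, b)] with a=0.78, b=0.08 → 0.22
s ∨ q = min(1, a+b) on (0.08, 0.43) = 0.51
(r → s) ∨ (s ∨ q) = min(1, a+b) on (0.22, 0.51) = 0.73
p ∧ p = max(0, a+b−1) on (0.45, 0.45) = 0.00
¬(p ∧ p) = 1 − 0.00 = 1.00
((r → s) ∨ (s ∨ q)) ∧ ¬(p ∧ p) = max(0, a+b−1) on (0.73, 1.00) = 0.73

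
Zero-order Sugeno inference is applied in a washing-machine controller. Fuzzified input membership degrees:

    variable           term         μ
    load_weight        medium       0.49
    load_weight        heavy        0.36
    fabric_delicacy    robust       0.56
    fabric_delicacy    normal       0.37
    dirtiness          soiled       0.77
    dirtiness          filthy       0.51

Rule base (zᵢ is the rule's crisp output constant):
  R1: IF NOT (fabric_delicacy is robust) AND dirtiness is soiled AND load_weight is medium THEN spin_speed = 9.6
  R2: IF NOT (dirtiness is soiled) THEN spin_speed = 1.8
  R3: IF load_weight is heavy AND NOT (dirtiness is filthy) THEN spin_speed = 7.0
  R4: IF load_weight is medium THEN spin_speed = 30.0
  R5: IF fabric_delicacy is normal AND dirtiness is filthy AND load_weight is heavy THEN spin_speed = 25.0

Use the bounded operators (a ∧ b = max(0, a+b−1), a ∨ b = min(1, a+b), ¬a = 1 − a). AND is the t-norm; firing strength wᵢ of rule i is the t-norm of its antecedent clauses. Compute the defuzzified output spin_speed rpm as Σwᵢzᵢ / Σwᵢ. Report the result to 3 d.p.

20.992

R1 (z=9.6): ¬robust=1−0.56=0.44, soiled=0.77, medium=0.49; AND[max(0, a+b−1)] → w = 0.00
R2 (z=1.8): ¬soiled=1−0.77=0.23 → w = 0.23
R3 (z=7.0): heavy=0.36, ¬filthy=1−0.51=0.49; AND[max(0, a+b−1)] → w = 0.00
R4 (z=30.0): medium=0.49 → w = 0.49
R5 (z=25.0): normal=0.37, filthy=0.51, heavy=0.36; AND[max(0, a+b−1)] → w = 0.00
Weighted average = (0.00·9.6 + 0.23·1.8 + 0.00·7.0 + 0.49·30.0 + 0.00·25.0) / (0.00 + 0.23 + 0.00 + 0.49 + 0.00)
  = 15.1140 / 0.7200 = 20.992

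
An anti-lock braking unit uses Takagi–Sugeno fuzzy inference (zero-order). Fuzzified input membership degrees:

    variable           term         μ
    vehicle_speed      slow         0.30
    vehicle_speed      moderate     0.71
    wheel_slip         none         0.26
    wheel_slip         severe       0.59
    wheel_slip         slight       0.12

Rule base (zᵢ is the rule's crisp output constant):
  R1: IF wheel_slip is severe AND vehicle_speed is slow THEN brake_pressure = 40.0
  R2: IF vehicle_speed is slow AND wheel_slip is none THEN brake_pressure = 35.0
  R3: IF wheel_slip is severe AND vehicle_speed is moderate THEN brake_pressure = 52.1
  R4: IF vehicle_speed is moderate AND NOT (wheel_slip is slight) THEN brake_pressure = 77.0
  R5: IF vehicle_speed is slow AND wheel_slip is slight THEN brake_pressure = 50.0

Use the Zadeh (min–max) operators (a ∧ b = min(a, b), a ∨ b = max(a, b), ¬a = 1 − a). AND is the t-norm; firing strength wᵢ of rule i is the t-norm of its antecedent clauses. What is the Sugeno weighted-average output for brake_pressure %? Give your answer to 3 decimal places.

R1 (z=40.0): severe=0.59, slow=0.30; AND[min(a, b)] → w = 0.30
R2 (z=35.0): slow=0.30, none=0.26; AND[min(a, b)] → w = 0.26
R3 (z=52.1): severe=0.59, moderate=0.71; AND[min(a, b)] → w = 0.59
R4 (z=77.0): moderate=0.71, ¬slight=1−0.12=0.88; AND[min(a, b)] → w = 0.71
R5 (z=50.0): slow=0.30, slight=0.12; AND[min(a, b)] → w = 0.12
Weighted average = (0.30·40.0 + 0.26·35.0 + 0.59·52.1 + 0.71·77.0 + 0.12·50.0) / (0.30 + 0.26 + 0.59 + 0.71 + 0.12)
  = 112.5090 / 1.9800 = 56.823

56.823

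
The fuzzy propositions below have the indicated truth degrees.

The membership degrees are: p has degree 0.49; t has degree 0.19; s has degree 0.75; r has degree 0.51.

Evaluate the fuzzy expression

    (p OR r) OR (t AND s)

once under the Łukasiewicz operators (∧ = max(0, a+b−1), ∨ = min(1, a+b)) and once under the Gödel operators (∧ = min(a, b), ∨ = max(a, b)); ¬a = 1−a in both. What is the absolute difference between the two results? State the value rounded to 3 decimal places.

0.490

Under Łukasiewicz:
  p OR r = min(1, a+b) on (0.49, 0.51) = 1.00
  t AND s = max(0, a+b−1) on (0.19, 0.75) = 0.00
  (p OR r) OR (t AND s) = min(1, a+b) on (1.00, 0.00) = 1.00
  → value = 1.0000
Under Gödel:
  p OR r = max(a, b) on (0.49, 0.51) = 0.51
  t AND s = min(a, b) on (0.19, 0.75) = 0.19
  (p OR r) OR (t AND s) = max(a, b) on (0.51, 0.19) = 0.51
  → value = 0.5100
|1.0000 − 0.5100| = 0.490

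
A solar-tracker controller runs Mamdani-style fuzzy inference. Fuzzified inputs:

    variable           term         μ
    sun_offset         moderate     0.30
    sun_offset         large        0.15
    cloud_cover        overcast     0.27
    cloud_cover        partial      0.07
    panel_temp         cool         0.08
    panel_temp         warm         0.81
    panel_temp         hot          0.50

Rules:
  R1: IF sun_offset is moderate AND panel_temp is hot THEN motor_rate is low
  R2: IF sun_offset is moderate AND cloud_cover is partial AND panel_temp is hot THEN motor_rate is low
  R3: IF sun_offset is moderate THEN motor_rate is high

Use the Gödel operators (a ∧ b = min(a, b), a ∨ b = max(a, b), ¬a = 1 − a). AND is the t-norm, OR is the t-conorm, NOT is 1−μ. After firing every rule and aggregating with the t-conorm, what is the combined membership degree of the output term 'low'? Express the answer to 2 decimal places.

R1: moderate=0.30, hot=0.50; AND[min(a, b)] → w = 0.30
R2: moderate=0.30, partial=0.07, hot=0.50; AND[min(a, b)] → w = 0.07
R3: moderate=0.30 → w = 0.30
Rules with consequent 'low': {R1, R2} → strengths 0.30, 0.07
Aggregate via t-conorm [max(a, b)]: 0.30

0.30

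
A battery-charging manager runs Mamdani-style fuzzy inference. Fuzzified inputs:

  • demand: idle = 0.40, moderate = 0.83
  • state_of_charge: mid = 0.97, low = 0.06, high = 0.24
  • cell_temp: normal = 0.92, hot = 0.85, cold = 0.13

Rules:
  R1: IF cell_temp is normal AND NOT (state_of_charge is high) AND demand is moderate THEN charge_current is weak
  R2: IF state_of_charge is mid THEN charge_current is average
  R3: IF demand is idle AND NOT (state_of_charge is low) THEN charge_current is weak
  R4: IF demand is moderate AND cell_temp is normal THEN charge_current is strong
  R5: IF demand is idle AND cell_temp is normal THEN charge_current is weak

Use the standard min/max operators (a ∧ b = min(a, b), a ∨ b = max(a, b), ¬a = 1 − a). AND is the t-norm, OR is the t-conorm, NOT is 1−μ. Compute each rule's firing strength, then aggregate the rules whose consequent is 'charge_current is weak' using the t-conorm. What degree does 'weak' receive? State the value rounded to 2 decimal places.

R1: normal=0.92, ¬high=1−0.24=0.76, moderate=0.83; AND[min(a, b)] → w = 0.76
R2: mid=0.97 → w = 0.97
R3: idle=0.40, ¬low=1−0.06=0.94; AND[min(a, b)] → w = 0.40
R4: moderate=0.83, normal=0.92; AND[min(a, b)] → w = 0.83
R5: idle=0.40, normal=0.92; AND[min(a, b)] → w = 0.40
Rules with consequent 'weak': {R1, R3, R5} → strengths 0.76, 0.40, 0.40
Aggregate via t-conorm [max(a, b)]: 0.76

0.76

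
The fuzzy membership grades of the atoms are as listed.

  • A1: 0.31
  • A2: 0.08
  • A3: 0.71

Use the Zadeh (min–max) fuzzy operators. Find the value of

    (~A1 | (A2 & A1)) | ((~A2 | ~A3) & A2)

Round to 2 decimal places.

0.69

~A1 = 1 − 0.31 = 0.69
A2 & A1 = min(a, b) on (0.08, 0.31) = 0.08
~A1 | (A2 & A1) = max(a, b) on (0.69, 0.08) = 0.69
~A2 = 1 − 0.08 = 0.92
~A3 = 1 − 0.71 = 0.29
~A2 | ~A3 = max(a, b) on (0.92, 0.29) = 0.92
(~A2 | ~A3) & A2 = min(a, b) on (0.92, 0.08) = 0.08
(~A1 | (A2 & A1)) | ((~A2 | ~A3) & A2) = max(a, b) on (0.69, 0.08) = 0.69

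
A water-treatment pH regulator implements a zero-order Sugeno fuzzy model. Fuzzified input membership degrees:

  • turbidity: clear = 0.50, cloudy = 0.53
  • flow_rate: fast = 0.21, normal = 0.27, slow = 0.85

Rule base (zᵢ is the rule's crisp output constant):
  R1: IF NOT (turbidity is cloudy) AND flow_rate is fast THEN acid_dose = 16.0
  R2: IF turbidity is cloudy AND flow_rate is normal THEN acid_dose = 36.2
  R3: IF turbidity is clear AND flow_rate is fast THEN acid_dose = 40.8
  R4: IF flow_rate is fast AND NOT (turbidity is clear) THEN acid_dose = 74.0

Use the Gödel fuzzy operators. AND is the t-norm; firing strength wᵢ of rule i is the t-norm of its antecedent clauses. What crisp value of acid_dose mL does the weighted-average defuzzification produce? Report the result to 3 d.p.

41.380

R1 (z=16.0): ¬cloudy=1−0.53=0.47, fast=0.21; AND[min(a, b)] → w = 0.21
R2 (z=36.2): cloudy=0.53, normal=0.27; AND[min(a, b)] → w = 0.27
R3 (z=40.8): clear=0.50, fast=0.21; AND[min(a, b)] → w = 0.21
R4 (z=74.0): fast=0.21, ¬clear=1−0.50=0.50; AND[min(a, b)] → w = 0.21
Weighted average = (0.21·16.0 + 0.27·36.2 + 0.21·40.8 + 0.21·74.0) / (0.21 + 0.27 + 0.21 + 0.21)
  = 37.2420 / 0.9000 = 41.380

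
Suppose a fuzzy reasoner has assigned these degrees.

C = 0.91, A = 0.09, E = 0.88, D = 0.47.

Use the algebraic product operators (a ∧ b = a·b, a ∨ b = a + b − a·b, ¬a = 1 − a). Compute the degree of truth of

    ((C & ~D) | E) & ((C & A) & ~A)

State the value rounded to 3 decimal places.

0.070

~D = 1 − 0.4700 = 0.5300
C & ~D = a·b on (0.9100, 0.5300) = 0.4823
(C & ~D) | E = a + b − a·b on (0.4823, 0.8800) = 0.9379
C & A = a·b on (0.9100, 0.0900) = 0.0819
~A = 1 − 0.0900 = 0.9100
(C & A) & ~A = a·b on (0.0819, 0.9100) = 0.0745
((C & ~D) | E) & ((C & A) & ~A) = a·b on (0.9379, 0.0745) = 0.0699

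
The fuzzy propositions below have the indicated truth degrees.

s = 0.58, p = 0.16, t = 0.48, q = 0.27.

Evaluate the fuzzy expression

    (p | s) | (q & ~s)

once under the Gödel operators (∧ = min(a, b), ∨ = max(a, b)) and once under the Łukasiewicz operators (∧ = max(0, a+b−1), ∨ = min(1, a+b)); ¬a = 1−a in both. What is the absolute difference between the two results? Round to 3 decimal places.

0.160

Under Gödel:
  p | s = max(a, b) on (0.16, 0.58) = 0.58
  ~s = 1 − 0.58 = 0.42
  q & ~s = min(a, b) on (0.27, 0.42) = 0.27
  (p | s) | (q & ~s) = max(a, b) on (0.58, 0.27) = 0.58
  → value = 0.5800
Under Łukasiewicz:
  p | s = min(1, a+b) on (0.16, 0.58) = 0.74
  ~s = 1 − 0.58 = 0.42
  q & ~s = max(0, a+b−1) on (0.27, 0.42) = 0.00
  (p | s) | (q & ~s) = min(1, a+b) on (0.74, 0.00) = 0.74
  → value = 0.7400
|0.5800 − 0.7400| = 0.160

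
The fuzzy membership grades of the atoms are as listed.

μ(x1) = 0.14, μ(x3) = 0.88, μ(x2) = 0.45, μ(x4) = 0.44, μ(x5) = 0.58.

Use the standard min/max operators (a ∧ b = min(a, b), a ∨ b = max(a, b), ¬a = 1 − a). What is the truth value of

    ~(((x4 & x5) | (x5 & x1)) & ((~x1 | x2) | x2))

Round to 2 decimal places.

x4 & x5 = min(a, b) on (0.44, 0.58) = 0.44
x5 & x1 = min(a, b) on (0.58, 0.14) = 0.14
(x4 & x5) | (x5 & x1) = max(a, b) on (0.44, 0.14) = 0.44
~x1 = 1 − 0.14 = 0.86
~x1 | x2 = max(a, b) on (0.86, 0.45) = 0.86
(~x1 | x2) | x2 = max(a, b) on (0.86, 0.45) = 0.86
((x4 & x5) | (x5 & x1)) & ((~x1 | x2) | x2) = min(a, b) on (0.44, 0.86) = 0.44
~(((x4 & x5) | (x5 & x1)) & ((~x1 | x2) | x2)) = 1 − 0.44 = 0.56

0.56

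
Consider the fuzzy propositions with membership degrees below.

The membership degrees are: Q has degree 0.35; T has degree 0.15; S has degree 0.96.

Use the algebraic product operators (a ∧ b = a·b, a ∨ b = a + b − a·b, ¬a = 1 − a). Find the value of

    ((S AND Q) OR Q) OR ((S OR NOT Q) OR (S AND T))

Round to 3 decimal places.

0.995

S AND Q = a·b on (0.9600, 0.3500) = 0.3360
(S AND Q) OR Q = a + b − a·b on (0.3360, 0.3500) = 0.5684
NOT Q = 1 − 0.3500 = 0.6500
S OR NOT Q = a + b − a·b on (0.9600, 0.6500) = 0.9860
S AND T = a·b on (0.9600, 0.1500) = 0.1440
(S OR NOT Q) OR (S AND T) = a + b − a·b on (0.9860, 0.1440) = 0.9880
((S AND Q) OR Q) OR ((S OR NOT Q) OR (S AND T)) = a + b − a·b on (0.5684, 0.9880) = 0.9948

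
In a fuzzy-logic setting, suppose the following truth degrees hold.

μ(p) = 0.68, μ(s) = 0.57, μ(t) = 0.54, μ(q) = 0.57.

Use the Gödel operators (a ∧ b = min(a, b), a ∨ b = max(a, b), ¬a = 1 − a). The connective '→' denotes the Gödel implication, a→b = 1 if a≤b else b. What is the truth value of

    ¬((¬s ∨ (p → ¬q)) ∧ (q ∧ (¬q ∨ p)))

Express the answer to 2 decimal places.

¬s = 1 − 0.57 = 0.43
¬q = 1 − 0.57 = 0.43
p → ¬q  [Gödel: 1 if a≤b else b] with a=0.68, b=0.43 → 0.43
¬s ∨ (p → ¬q) = max(a, b) on (0.43, 0.43) = 0.43
¬q = 1 − 0.57 = 0.43
¬q ∨ p = max(a, b) on (0.43, 0.68) = 0.68
q ∧ (¬q ∨ p) = min(a, b) on (0.57, 0.68) = 0.57
(¬s ∨ (p → ¬q)) ∧ (q ∧ (¬q ∨ p)) = min(a, b) on (0.43, 0.57) = 0.43
¬((¬s ∨ (p → ¬q)) ∧ (q ∧ (¬q ∨ p))) = 1 − 0.43 = 0.57

0.57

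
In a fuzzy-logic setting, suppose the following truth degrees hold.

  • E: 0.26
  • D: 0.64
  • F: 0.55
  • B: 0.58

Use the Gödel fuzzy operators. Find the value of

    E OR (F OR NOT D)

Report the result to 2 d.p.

0.55

NOT D = 1 − 0.64 = 0.36
F OR NOT D = max(a, b) on (0.55, 0.36) = 0.55
E OR (F OR NOT D) = max(a, b) on (0.26, 0.55) = 0.55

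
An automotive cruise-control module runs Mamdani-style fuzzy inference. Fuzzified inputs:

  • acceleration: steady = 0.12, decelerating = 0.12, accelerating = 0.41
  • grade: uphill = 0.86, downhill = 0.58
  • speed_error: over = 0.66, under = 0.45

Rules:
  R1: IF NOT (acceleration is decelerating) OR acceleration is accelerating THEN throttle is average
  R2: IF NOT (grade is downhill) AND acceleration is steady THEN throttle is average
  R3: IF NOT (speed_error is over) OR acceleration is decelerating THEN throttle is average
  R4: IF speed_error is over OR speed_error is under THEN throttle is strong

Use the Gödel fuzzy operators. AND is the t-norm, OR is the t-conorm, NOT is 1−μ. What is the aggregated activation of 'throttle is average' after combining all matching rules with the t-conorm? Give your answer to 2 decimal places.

R1: ¬decelerating=1−0.12=0.88, accelerating=0.41; OR[max(a, b)] → w = 0.88
R2: ¬downhill=1−0.58=0.42, steady=0.12; AND[min(a, b)] → w = 0.12
R3: ¬over=1−0.66=0.34, decelerating=0.12; OR[max(a, b)] → w = 0.34
R4: over=0.66, under=0.45; OR[max(a, b)] → w = 0.66
Rules with consequent 'average': {R1, R2, R3} → strengths 0.88, 0.12, 0.34
Aggregate via t-conorm [max(a, b)]: 0.88

0.88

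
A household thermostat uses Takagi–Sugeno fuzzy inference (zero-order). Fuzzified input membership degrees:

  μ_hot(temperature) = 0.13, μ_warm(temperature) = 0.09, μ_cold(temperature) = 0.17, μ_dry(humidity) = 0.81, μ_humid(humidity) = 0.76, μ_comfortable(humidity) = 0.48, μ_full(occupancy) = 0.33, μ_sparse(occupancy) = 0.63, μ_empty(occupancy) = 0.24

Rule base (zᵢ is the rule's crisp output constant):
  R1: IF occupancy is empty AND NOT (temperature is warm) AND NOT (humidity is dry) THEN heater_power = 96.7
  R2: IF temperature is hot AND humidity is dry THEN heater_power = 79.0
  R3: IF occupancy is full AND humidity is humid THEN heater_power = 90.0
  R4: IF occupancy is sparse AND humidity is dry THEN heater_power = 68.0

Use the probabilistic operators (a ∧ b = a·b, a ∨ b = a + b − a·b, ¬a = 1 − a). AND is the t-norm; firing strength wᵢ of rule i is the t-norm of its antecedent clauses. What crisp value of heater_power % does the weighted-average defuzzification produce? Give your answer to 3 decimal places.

76.665

R1 (z=96.7): empty=0.24, ¬warm=1−0.09=0.91, ¬dry=1−0.81=0.19; AND[a·b] → w = 0.0415
R2 (z=79.0): hot=0.13, dry=0.81; AND[a·b] → w = 0.1053
R3 (z=90.0): full=0.33, humid=0.76; AND[a·b] → w = 0.2508
R4 (z=68.0): sparse=0.63, dry=0.81; AND[a·b] → w = 0.5103
Weighted average = (0.0415·96.7 + 0.1053·79.0 + 0.2508·90.0 + 0.5103·68.0) / (0.0415 + 0.1053 + 0.2508 + 0.5103)
  = 69.6038 / 0.9079 = 76.665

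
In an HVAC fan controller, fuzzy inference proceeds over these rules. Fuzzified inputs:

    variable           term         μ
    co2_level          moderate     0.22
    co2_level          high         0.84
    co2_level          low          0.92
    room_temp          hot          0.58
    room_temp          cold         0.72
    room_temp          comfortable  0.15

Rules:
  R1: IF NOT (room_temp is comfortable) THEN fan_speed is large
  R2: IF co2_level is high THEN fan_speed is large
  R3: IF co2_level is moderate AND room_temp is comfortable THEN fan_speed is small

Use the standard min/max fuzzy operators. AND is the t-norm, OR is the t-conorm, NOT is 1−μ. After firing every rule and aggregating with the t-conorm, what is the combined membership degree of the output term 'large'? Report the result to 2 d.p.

0.85

R1: ¬comfortable=1−0.15=0.85 → w = 0.85
R2: high=0.84 → w = 0.84
R3: moderate=0.22, comfortable=0.15; AND[min(a, b)] → w = 0.15
Rules with consequent 'large': {R1, R2} → strengths 0.85, 0.84
Aggregate via t-conorm [max(a, b)]: 0.85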